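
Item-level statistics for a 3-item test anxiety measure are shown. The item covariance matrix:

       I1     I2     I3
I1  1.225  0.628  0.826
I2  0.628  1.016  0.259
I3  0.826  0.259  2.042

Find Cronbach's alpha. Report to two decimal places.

Σσᵢ² = 1.225 + 1.016 + 2.042 = 4.283
Sum of the distinct covariances = 1.713
σ²_T = 4.283 + 2 × 1.713 = 7.709
α = (k/(k−1))·(1 − Σσᵢ²/σ²_T) = (3/2)·(1 − 4.283/7.709) = 0.67

Cronbach's alpha = 0.67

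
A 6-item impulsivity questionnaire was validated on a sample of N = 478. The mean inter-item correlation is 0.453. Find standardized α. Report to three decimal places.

Standardized α = k·r̄ / (1 + (k−1)·r̄) = 6 × 0.453 / (1 + 5 × 0.453)
  = 2.7180 / 3.2650 = 0.832

α = 0.832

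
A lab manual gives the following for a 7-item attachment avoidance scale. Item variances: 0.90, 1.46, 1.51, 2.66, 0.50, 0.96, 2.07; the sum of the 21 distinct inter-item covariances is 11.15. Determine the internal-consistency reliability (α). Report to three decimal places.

α = 0.804

Σσᵢ² = 0.90 + 1.46 + 1.51 + 2.66 + 0.50 + 0.96 + 2.07 = 10.06
Sum of distinct covariances = 11.15
total variance = Σσᵢ² + 2·Σcov = 10.06 + 2 × 11.15 = 32.36
α = (7/6)·(1 − 10.06/32.36) = 0.804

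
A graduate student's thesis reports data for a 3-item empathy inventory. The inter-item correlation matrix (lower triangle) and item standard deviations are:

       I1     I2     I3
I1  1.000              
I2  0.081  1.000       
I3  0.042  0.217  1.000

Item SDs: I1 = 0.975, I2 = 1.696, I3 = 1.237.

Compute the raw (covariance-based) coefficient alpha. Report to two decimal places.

coefficient alpha = 0.29

Σσ²ᵢ = 0.975² + 1.696² + 1.237² = 5.3572
Covariances σ_ij = r_ij · s_i · s_j:
  σ(I1,I2) = 0.081 × 0.975 × 1.696 = 0.1339
  σ(I1,I3) = 0.042 × 0.975 × 1.237 = 0.0507
  σ(I2,I3) = 0.217 × 1.696 × 1.237 = 0.4553
σ²_T = Σσ²ᵢ + 2·Σσ_ij = 5.3572 + 2 × 0.6399 = 6.6370
α = (3/2)·(1 − 5.3572/6.6370) = 0.29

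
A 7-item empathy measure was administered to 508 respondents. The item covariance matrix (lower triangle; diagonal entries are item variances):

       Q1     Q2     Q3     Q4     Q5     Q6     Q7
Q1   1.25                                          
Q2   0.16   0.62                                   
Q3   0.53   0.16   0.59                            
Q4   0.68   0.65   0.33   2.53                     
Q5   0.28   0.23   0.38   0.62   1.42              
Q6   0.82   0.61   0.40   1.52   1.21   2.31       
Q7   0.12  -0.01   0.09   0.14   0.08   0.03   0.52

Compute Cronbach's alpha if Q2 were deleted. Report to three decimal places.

Cronbach's alpha = 0.752

Remaining items: Q1, Q3, Q4, Q5, Q6, Q7 (k = 6).
Σσ²ᵢ = 1.25 + 0.59 + 2.53 + 1.42 + 2.31 + 0.52 = 8.62
σ²_total = 8.62 + 2 × 7.23 = 23.08
α (item deleted) = (6/5)·(1 − 8.62/23.08) = 0.752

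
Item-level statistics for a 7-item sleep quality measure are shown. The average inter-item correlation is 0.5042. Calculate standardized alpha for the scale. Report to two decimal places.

Standardized α = k·r̄ / (1 + (k−1)·r̄) = 7 × 0.5042 / (1 + 6 × 0.5042)
  = 3.5294 / 4.0252 = 0.88

standardized alpha = 0.88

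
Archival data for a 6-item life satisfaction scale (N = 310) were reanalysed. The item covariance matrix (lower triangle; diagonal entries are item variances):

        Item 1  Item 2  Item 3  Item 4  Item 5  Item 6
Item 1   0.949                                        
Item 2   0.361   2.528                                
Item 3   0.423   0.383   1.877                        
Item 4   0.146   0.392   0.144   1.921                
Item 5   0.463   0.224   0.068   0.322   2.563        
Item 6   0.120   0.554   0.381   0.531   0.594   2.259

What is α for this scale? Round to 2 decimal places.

sum of item variances = 0.949 + 2.528 + 1.877 + 1.921 + 2.563 + 2.259 = 12.097
Sum of the distinct covariances = 5.106
σ²_T = 12.097 + 2 × 5.106 = 22.309
α = (k/(k−1))·(1 − sum of item variances/σ²_T) = (6/5)·(1 − 12.097/22.309) = 0.55

α = 0.55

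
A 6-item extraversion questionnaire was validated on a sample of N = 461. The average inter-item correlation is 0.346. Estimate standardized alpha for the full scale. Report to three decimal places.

standardized alpha = 0.760

Standardized α = k·r̄ / (1 + (k−1)·r̄) = 6 × 0.346 / (1 + 5 × 0.346)
  = 2.0760 / 2.7300 = 0.760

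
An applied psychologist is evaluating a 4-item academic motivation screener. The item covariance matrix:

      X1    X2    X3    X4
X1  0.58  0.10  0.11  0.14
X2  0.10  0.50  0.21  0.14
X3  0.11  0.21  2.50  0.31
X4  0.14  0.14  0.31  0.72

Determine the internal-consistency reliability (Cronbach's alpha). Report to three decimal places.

Cronbach's alpha = 0.426

Σσᵢ² = 0.58 + 0.50 + 2.50 + 0.72 = 4.30
Σ_{i<j} σ_ij = 1.01
σ²_total = 4.30 + 2 × 1.01 = 6.32
α = (k/(k−1))·(1 − Σσᵢ²/σ²_total) = (4/3)·(1 − 4.30/6.32) = 0.426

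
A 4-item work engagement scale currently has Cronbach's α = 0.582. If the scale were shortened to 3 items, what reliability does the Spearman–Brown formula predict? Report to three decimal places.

Length factor m = 3/4 = 0.7500
α' = m·α / (1 − (1−m)·α)
   = 3/4 × 0.582 / (1 − (1 − 3/4) × 0.582)
   = 0.4365 / 0.8545 = 0.511

predicted reliability = 0.511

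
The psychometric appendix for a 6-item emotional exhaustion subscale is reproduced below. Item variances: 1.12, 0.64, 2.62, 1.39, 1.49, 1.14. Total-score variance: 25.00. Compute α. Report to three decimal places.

α = 0.797

sum of item variances = 1.12 + 0.64 + 2.62 + 1.39 + 1.49 + 1.14 = 8.40
α = (k/(k−1))·(1 − sum of item variances/σ²_T) = (6/5)·(1 − 8.40/25.00) = 0.797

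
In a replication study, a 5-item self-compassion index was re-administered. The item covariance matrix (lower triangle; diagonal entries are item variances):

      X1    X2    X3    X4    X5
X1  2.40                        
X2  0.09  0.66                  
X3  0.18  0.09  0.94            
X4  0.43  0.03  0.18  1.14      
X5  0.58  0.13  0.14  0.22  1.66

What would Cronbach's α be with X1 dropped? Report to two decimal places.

Cronbach's α = 0.35

Remaining items: X2, X3, X4, X5 (k = 4).
Σσᵢ² = 0.66 + 0.94 + 1.14 + 1.66 = 4.40
σ²_T = 4.40 + 2 × 0.79 = 5.98
α (item deleted) = (4/3)·(1 − 4.40/5.98) = 0.35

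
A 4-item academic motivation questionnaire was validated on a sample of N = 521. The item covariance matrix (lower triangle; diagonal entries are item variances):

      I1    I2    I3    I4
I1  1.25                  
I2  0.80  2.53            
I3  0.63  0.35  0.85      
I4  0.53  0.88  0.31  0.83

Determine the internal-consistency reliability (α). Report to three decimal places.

α = 0.749

Σσᵢ² = 1.25 + 2.53 + 0.85 + 0.83 = 5.46
Σ_{i<j} σ_ij = 3.50
σ²_T = 5.46 + 2 × 3.50 = 12.46
α = (k/(k−1))·(1 − Σσᵢ²/σ²_T) = (4/3)·(1 − 5.46/12.46) = 0.749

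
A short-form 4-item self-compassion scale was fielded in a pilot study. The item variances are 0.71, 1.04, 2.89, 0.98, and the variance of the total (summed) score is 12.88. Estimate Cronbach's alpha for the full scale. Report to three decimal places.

Σσ²ᵢ = 0.71 + 1.04 + 2.89 + 0.98 = 5.62
α = (k/(k−1))·(1 − Σσ²ᵢ/σ²_total) = (4/3)·(1 − 5.62/12.88) = 0.752

α = 0.752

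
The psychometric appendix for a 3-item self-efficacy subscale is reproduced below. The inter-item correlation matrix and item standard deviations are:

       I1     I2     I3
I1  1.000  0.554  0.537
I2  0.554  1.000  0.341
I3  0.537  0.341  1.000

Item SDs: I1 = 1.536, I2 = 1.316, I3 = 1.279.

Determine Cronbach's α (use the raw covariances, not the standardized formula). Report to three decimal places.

Cronbach's α = 0.735

Σσ²ᵢ = 1.536² + 1.316² + 1.279² = 5.7270
Covariances σ_ij = r_ij · s_i · s_j:
  σ(I1,I2) = 0.554 × 1.536 × 1.316 = 1.1198
  σ(I1,I3) = 0.537 × 1.536 × 1.279 = 1.0550
  σ(I2,I3) = 0.341 × 1.316 × 1.279 = 0.5740
σ²_T = Σσ²ᵢ + 2·Σσ_ij = 5.7270 + 2 × 2.7488 = 11.2246
α = (3/2)·(1 − 5.7270/11.2246) = 0.735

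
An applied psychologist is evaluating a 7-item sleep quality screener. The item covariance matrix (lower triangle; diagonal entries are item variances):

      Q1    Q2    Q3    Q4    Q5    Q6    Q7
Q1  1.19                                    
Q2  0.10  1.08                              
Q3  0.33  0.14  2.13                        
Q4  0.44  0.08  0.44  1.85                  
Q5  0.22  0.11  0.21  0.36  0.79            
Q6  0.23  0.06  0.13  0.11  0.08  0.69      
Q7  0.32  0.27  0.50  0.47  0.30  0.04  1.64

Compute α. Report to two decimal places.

ΣVar(i) = 1.19 + 1.08 + 2.13 + 1.85 + 0.79 + 0.69 + 1.64 = 9.37
Sum of off-diagonal covariances = 4.94
σ²_total = 9.37 + 2 × 4.94 = 19.25
α = (k/(k−1))·(1 − ΣVar(i)/σ²_total) = (7/6)·(1 − 9.37/19.25) = 0.60

α = 0.60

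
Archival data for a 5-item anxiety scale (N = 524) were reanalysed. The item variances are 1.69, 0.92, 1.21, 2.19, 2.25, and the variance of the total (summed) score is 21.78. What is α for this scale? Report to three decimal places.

α = 0.776

Σσ²ᵢ = 1.69 + 0.92 + 1.21 + 2.19 + 2.25 = 8.26
α = (k/(k−1))·(1 − Σσ²ᵢ/σ²_T) = (5/4)·(1 − 8.26/21.78) = 0.776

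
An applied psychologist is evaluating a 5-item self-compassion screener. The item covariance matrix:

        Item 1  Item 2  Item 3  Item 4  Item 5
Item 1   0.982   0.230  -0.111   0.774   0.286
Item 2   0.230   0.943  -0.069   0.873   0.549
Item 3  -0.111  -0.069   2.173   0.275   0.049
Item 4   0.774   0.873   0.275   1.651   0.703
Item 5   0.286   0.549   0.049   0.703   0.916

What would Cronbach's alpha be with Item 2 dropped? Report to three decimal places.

α = 0.545

Remaining items: Item 1, Item 3, Item 4, Item 5 (k = 4).
Σσ²ᵢ = 0.982 + 2.173 + 1.651 + 0.916 = 5.722
σ²_total = 5.722 + 2 × 1.976 = 9.674
α (item deleted) = (4/3)·(1 − 5.722/9.674) = 0.545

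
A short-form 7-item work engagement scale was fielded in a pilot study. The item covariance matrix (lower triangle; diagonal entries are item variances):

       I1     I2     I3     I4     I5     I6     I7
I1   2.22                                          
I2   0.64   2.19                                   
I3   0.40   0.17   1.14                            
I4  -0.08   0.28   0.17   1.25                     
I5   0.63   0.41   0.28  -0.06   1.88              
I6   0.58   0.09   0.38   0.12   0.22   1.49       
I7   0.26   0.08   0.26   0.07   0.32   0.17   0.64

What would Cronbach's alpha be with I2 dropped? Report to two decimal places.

Remaining items: I1, I3, I4, I5, I6, I7 (k = 6).
ΣVar(i) = 2.22 + 1.14 + 1.25 + 1.88 + 1.49 + 0.64 = 8.62
total variance = 8.62 + 2 × 3.72 = 16.06
α (item deleted) = (6/5)·(1 − 8.62/16.06) = 0.56

Cronbach's alpha = 0.56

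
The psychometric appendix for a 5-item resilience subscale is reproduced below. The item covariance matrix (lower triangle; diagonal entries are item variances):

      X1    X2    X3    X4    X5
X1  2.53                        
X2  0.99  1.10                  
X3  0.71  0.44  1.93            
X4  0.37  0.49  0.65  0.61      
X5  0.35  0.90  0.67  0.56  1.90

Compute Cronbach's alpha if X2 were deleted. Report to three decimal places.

Remaining items: X1, X3, X4, X5 (k = 4).
ΣVar(i) = 2.53 + 1.93 + 0.61 + 1.90 = 6.97
Var(T) = 6.97 + 2 × 3.31 = 13.59
α (item deleted) = (4/3)·(1 − 6.97/13.59) = 0.649

Cronbach's alpha = 0.649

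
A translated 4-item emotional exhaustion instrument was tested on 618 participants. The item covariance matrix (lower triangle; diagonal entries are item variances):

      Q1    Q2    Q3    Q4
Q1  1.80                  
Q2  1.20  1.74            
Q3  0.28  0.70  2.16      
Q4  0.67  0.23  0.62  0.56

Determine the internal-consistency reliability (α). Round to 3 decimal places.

ΣVar(i) = 1.80 + 1.74 + 2.16 + 0.56 = 6.26
Σ_{i<j} σ_ij = 3.70
σ²_T = 6.26 + 2 × 3.70 = 13.66
α = (k/(k−1))·(1 − ΣVar(i)/σ²_T) = (4/3)·(1 − 6.26/13.66) = 0.722

α = 0.722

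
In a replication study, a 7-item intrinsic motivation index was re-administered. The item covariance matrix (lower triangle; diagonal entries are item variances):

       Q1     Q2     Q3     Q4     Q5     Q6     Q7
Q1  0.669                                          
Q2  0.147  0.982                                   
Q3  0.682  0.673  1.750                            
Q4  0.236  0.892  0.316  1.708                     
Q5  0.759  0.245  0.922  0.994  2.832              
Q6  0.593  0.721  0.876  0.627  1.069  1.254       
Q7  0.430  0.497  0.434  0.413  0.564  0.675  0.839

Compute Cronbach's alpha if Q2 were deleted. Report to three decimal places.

Cronbach's alpha = 0.815

Remaining items: Q1, Q3, Q4, Q5, Q6, Q7 (k = 6).
Σσᵢ² = 0.669 + 1.750 + 1.708 + 2.832 + 1.254 + 0.839 = 9.052
Var(T) = 9.052 + 2 × 9.590 = 28.232
α (item deleted) = (6/5)·(1 − 9.052/28.232) = 0.815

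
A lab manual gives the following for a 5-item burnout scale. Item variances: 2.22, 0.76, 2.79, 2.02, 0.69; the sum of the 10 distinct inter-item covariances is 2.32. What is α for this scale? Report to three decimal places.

α = 0.442

Σσᵢ² = 2.22 + 0.76 + 2.79 + 2.02 + 0.69 = 8.48
Sum of distinct covariances = 2.32
σ²_total = Σσᵢ² + 2·Σcov = 8.48 + 2 × 2.32 = 13.12
α = (5/4)·(1 − 8.48/13.12) = 0.442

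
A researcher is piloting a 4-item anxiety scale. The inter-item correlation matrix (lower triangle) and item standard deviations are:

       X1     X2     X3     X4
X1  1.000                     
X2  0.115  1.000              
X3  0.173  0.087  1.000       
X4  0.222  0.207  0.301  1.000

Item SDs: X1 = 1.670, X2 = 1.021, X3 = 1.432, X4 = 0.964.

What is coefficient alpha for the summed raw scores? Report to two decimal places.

coefficient alpha = 0.45

Σσ²ᵢ = 1.670² + 1.021² + 1.432² + 0.964² = 6.8113
Covariances σ_ij = r_ij · s_i · s_j:
  σ(X1,X2) = 0.115 × 1.670 × 1.021 = 0.1961
  σ(X1,X3) = 0.173 × 1.670 × 1.432 = 0.4137
  σ(X1,X4) = 0.222 × 1.670 × 0.964 = 0.3574
  σ(X2,X3) = 0.087 × 1.021 × 1.432 = 0.1272
  σ(X2,X4) = 0.207 × 1.021 × 0.964 = 0.2037
  σ(X3,X4) = 0.301 × 1.432 × 0.964 = 0.4155
σ²_T = Σσ²ᵢ + 2·Σσ_ij = 6.8113 + 2 × 1.7136 = 10.2385
α = (4/3)·(1 − 6.8113/10.2385) = 0.45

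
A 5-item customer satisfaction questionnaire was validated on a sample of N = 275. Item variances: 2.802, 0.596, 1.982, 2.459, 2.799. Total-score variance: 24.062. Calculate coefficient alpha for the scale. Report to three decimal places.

Σσ²ᵢ = 2.802 + 0.596 + 1.982 + 2.459 + 2.799 = 10.638
α = (k/(k−1))·(1 − Σσ²ᵢ/total variance) = (5/4)·(1 − 10.638/24.062) = 0.697

α = 0.697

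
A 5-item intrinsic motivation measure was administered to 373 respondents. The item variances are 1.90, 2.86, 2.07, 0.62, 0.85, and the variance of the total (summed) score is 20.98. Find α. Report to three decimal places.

Σσ²ᵢ = 1.90 + 2.86 + 2.07 + 0.62 + 0.85 = 8.30
α = (k/(k−1))·(1 − Σσ²ᵢ/Var(T)) = (5/4)·(1 − 8.30/20.98) = 0.755

α = 0.755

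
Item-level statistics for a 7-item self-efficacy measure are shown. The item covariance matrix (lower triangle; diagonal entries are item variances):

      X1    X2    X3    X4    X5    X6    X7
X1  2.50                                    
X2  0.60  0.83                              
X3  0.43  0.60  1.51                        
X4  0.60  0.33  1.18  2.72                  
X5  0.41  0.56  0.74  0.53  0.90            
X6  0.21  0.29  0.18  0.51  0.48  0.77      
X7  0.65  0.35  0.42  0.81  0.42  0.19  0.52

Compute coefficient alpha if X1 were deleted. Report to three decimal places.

α = 0.812

Remaining items: X2, X3, X4, X5, X6, X7 (k = 6).
Σσᵢ² = 0.83 + 1.51 + 2.72 + 0.90 + 0.77 + 0.52 = 7.25
Var(T) = 7.25 + 2 × 7.59 = 22.43
α (item deleted) = (6/5)·(1 − 7.25/22.43) = 0.812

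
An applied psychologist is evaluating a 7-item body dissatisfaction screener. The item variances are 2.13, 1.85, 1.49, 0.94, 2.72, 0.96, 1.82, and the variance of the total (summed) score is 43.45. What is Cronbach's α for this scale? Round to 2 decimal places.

α = 0.85

Σσᵢ² = 2.13 + 1.85 + 1.49 + 0.94 + 2.72 + 0.96 + 1.82 = 11.91
α = (k/(k−1))·(1 − Σσᵢ²/σ²_T) = (7/6)·(1 − 11.91/43.45) = 0.85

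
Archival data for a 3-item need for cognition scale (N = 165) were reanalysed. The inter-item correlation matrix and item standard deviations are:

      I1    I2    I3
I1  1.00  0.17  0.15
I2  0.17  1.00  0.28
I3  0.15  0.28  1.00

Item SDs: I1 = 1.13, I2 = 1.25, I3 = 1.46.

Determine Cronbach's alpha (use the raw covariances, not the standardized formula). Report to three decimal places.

Cronbach's alpha = 0.430

Σσ²ᵢ = 1.13² + 1.25² + 1.46² = 4.9710
Covariances σ_ij = r_ij · s_i · s_j:
  σ(I1,I2) = 0.17 × 1.13 × 1.25 = 0.2401
  σ(I1,I3) = 0.15 × 1.13 × 1.46 = 0.2475
  σ(I2,I3) = 0.28 × 1.25 × 1.46 = 0.5110
σ²_T = Σσ²ᵢ + 2·Σσ_ij = 4.9710 + 2 × 0.9986 = 6.9682
α = (3/2)·(1 − 4.9710/6.9682) = 0.430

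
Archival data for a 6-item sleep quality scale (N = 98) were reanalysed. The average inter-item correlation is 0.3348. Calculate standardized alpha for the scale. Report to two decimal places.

Standardized α = k·r̄ / (1 + (k−1)·r̄) = 6 × 0.3348 / (1 + 5 × 0.3348)
  = 2.0088 / 2.6740 = 0.75

standardized alpha = 0.75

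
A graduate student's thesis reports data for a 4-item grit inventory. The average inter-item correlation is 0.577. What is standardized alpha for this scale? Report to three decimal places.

Standardized α = k·r̄ / (1 + (k−1)·r̄) = 4 × 0.577 / (1 + 3 × 0.577)
  = 2.3080 / 2.7310 = 0.845

standardized alpha = 0.845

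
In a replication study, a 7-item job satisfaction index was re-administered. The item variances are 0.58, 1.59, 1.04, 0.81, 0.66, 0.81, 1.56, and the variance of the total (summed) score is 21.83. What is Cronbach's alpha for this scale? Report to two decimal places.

ΣVar(i) = 0.58 + 1.59 + 1.04 + 0.81 + 0.66 + 0.81 + 1.56 = 7.05
α = (k/(k−1))·(1 − ΣVar(i)/σ²_total) = (7/6)·(1 − 7.05/21.83) = 0.79

Cronbach's alpha = 0.79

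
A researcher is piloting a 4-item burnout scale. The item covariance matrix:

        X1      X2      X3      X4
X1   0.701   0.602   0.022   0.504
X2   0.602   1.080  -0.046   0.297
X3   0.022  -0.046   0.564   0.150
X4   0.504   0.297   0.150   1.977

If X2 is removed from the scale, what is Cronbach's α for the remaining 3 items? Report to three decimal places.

α = 0.441

Remaining items: X1, X3, X4 (k = 3).
Σσ²ᵢ = 0.701 + 0.564 + 1.977 = 3.242
σ²_T = 3.242 + 2 × 0.676 = 4.594
α (item deleted) = (3/2)·(1 − 3.242/4.594) = 0.441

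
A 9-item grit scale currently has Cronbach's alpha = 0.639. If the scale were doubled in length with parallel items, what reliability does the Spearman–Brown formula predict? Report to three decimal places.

predicted reliability = 0.780

Length factor m = 2
α' = m·α / (1 + (m−1)·α)
   = 2 × 0.639 / (1 + (2 − 1) × 0.639)
   = 1.2780 / 1.6390 = 0.780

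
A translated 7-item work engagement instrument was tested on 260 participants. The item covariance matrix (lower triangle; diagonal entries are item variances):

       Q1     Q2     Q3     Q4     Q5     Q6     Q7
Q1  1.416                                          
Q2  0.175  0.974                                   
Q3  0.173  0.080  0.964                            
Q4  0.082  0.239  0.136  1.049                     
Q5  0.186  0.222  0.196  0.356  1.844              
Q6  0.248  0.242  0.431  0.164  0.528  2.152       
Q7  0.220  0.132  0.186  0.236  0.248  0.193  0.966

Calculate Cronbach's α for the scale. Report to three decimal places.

Σσ²ᵢ = 1.416 + 0.974 + 0.964 + 1.049 + 1.844 + 2.152 + 0.966 = 9.365
Sum of off-diagonal covariances = 4.673
σ²_total = 9.365 + 2 × 4.673 = 18.711
α = (k/(k−1))·(1 − Σσ²ᵢ/σ²_total) = (7/6)·(1 − 9.365/18.711) = 0.583

α = 0.583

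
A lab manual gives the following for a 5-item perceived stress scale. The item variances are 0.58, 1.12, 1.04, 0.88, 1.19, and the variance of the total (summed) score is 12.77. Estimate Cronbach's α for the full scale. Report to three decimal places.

ΣVar(i) = 0.58 + 1.12 + 1.04 + 0.88 + 1.19 = 4.81
α = (k/(k−1))·(1 − ΣVar(i)/total variance) = (5/4)·(1 − 4.81/12.77) = 0.779

α = 0.779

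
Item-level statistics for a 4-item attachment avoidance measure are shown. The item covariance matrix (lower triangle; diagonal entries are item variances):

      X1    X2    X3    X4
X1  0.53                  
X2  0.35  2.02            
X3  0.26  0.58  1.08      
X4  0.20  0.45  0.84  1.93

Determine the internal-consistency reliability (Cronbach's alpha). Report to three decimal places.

Cronbach's alpha = 0.654

sum of item variances = 0.53 + 2.02 + 1.08 + 1.93 = 5.56
Sum of the distinct covariances = 2.68
Var(T) = 5.56 + 2 × 2.68 = 10.92
α = (k/(k−1))·(1 − sum of item variances/Var(T)) = (4/3)·(1 − 5.56/10.92) = 0.654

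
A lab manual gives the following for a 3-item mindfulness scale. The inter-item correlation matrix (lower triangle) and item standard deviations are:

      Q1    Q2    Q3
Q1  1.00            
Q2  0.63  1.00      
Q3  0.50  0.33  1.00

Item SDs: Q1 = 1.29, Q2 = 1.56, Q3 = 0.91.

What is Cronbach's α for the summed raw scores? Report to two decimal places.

Cronbach's α = 0.73

Σσ²ᵢ = 1.29² + 1.56² + 0.91² = 4.9258
Covariances σ_ij = r_ij · s_i · s_j:
  σ(Q1,Q2) = 0.63 × 1.29 × 1.56 = 1.2678
  σ(Q1,Q3) = 0.50 × 1.29 × 0.91 = 0.5870
  σ(Q2,Q3) = 0.33 × 1.56 × 0.91 = 0.4685
σ²_T = Σσ²ᵢ + 2·Σσ_ij = 4.9258 + 2 × 2.3233 = 9.5724
α = (3/2)·(1 − 4.9258/9.5724) = 0.73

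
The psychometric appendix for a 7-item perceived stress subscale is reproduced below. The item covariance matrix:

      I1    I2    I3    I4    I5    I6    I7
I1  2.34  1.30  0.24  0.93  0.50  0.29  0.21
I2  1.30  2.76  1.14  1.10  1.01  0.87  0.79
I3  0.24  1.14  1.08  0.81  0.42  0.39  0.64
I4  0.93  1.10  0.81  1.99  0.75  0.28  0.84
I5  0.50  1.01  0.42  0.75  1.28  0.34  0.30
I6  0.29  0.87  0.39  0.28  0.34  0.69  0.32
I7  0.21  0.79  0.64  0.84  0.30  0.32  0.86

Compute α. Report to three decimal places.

Σσ²ᵢ = 2.34 + 2.76 + 1.08 + 1.99 + 1.28 + 0.69 + 0.86 = 11.00
Sum of the distinct covariances = 13.47
σ²_total = 11.00 + 2 × 13.47 = 37.94
α = (k/(k−1))·(1 − Σσ²ᵢ/σ²_total) = (7/6)·(1 − 11.00/37.94) = 0.828

α = 0.828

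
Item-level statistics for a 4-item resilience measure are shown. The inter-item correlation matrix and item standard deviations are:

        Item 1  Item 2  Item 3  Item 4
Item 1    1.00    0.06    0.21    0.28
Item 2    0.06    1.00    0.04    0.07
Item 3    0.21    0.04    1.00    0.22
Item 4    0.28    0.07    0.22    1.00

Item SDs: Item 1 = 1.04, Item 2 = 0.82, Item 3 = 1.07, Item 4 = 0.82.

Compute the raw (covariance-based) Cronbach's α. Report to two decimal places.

Σσ²ᵢ = 1.04² + 0.82² + 1.07² + 0.82² = 3.5713
Covariances σ_ij = r_ij · s_i · s_j:
  σ(Item 1,Item 2) = 0.06 × 1.04 × 0.82 = 0.0512
  σ(Item 1,Item 3) = 0.21 × 1.04 × 1.07 = 0.2337
  σ(Item 1,Item 4) = 0.28 × 1.04 × 0.82 = 0.2388
  σ(Item 2,Item 3) = 0.04 × 0.82 × 1.07 = 0.0351
  σ(Item 2,Item 4) = 0.07 × 0.82 × 0.82 = 0.0471
  σ(Item 3,Item 4) = 0.22 × 1.07 × 0.82 = 0.1930
σ²_T = Σσ²ᵢ + 2·Σσ_ij = 3.5713 + 2 × 0.7989 = 5.1691
α = (4/3)·(1 − 3.5713/5.1691) = 0.41

Cronbach's α = 0.41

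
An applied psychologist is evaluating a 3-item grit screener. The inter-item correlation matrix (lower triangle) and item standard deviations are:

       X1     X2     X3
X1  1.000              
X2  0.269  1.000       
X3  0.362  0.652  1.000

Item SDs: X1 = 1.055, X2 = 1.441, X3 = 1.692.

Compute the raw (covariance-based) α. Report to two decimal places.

Σσ²ᵢ = 1.055² + 1.441² + 1.692² = 6.0524
Covariances σ_ij = r_ij · s_i · s_j:
  σ(X1,X2) = 0.269 × 1.055 × 1.441 = 0.4089
  σ(X1,X3) = 0.362 × 1.055 × 1.692 = 0.6462
  σ(X2,X3) = 0.652 × 1.441 × 1.692 = 1.5897
σ²_T = Σσ²ᵢ + 2·Σσ_ij = 6.0524 + 2 × 2.6448 = 11.3420
α = (3/2)·(1 − 6.0524/11.3420) = 0.70

α = 0.70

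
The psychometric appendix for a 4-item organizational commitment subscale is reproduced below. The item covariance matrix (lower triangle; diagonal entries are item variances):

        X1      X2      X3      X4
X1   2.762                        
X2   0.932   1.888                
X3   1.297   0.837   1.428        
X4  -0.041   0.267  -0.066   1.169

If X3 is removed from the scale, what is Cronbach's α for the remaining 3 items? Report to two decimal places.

Remaining items: X1, X2, X4 (k = 3).
ΣVar(i) = 2.762 + 1.888 + 1.169 = 5.819
Var(T) = 5.819 + 2 × 1.158 = 8.135
α (item deleted) = (3/2)·(1 − 5.819/8.135) = 0.43

α = 0.43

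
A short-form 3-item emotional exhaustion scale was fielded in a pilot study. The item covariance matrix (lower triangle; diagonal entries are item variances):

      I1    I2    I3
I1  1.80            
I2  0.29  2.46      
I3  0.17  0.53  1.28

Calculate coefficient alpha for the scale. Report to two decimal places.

coefficient alpha = 0.39

Σσ²ᵢ = 1.80 + 2.46 + 1.28 = 5.54
Sum of off-diagonal covariances = 0.99
σ²_total = 5.54 + 2 × 0.99 = 7.52
α = (k/(k−1))·(1 − Σσ²ᵢ/σ²_total) = (3/2)·(1 − 5.54/7.52) = 0.39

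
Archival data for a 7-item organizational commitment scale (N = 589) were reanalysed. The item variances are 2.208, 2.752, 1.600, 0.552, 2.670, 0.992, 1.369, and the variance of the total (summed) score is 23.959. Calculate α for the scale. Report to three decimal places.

Σσᵢ² = 2.208 + 2.752 + 1.600 + 0.552 + 2.670 + 0.992 + 1.369 = 12.143
α = (k/(k−1))·(1 − Σσᵢ²/total variance) = (7/6)·(1 − 12.143/23.959) = 0.575

α = 0.575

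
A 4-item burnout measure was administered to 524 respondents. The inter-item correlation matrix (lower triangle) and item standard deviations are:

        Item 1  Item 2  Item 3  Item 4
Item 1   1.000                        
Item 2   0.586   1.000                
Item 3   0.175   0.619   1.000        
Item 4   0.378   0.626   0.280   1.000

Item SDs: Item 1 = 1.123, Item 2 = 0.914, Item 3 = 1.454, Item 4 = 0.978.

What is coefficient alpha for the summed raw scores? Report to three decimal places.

coefficient alpha = 0.725

Σσ²ᵢ = 1.123² + 0.914² + 1.454² + 0.978² = 5.1671
Covariances σ_ij = r_ij · s_i · s_j:
  σ(Item 1,Item 2) = 0.586 × 1.123 × 0.914 = 0.6015
  σ(Item 1,Item 3) = 0.175 × 1.123 × 1.454 = 0.2857
  σ(Item 1,Item 4) = 0.378 × 1.123 × 0.978 = 0.4152
  σ(Item 2,Item 3) = 0.619 × 0.914 × 1.454 = 0.8226
  σ(Item 2,Item 4) = 0.626 × 0.914 × 0.978 = 0.5596
  σ(Item 3,Item 4) = 0.280 × 1.454 × 0.978 = 0.3982
σ²_T = Σσ²ᵢ + 2·Σσ_ij = 5.1671 + 2 × 3.0828 = 11.3327
α = (4/3)·(1 − 5.1671/11.3327) = 0.725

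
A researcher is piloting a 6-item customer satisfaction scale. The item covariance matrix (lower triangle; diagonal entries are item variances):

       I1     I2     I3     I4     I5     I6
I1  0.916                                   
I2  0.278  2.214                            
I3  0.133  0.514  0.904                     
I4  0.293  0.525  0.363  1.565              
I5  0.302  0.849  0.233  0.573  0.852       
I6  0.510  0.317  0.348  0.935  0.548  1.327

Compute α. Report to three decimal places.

ΣVar(i) = 0.916 + 2.214 + 0.904 + 1.565 + 0.852 + 1.327 = 7.778
Σ_{i<j} σ_ij = 6.721
Var(T) = 7.778 + 2 × 6.721 = 21.220
α = (k/(k−1))·(1 − ΣVar(i)/Var(T)) = (6/5)·(1 − 7.778/21.220) = 0.760

α = 0.760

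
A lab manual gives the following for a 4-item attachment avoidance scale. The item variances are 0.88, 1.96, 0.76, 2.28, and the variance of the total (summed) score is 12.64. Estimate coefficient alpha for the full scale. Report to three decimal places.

ΣVar(i) = 0.88 + 1.96 + 0.76 + 2.28 = 5.88
α = (k/(k−1))·(1 − ΣVar(i)/σ²_total) = (4/3)·(1 − 5.88/12.64) = 0.713

coefficient alpha = 0.713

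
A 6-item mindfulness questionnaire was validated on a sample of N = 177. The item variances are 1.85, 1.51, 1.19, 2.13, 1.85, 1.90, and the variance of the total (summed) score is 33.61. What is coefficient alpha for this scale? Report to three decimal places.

α = 0.828

ΣVar(i) = 1.85 + 1.51 + 1.19 + 2.13 + 1.85 + 1.90 = 10.43
α = (k/(k−1))·(1 − ΣVar(i)/Var(T)) = (6/5)·(1 − 10.43/33.61) = 0.828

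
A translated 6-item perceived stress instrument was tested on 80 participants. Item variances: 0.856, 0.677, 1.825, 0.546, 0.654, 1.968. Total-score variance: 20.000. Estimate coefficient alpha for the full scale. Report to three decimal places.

Σσ²ᵢ = 0.856 + 0.677 + 1.825 + 0.546 + 0.654 + 1.968 = 6.526
α = (k/(k−1))·(1 − Σσ²ᵢ/σ²_total) = (6/5)·(1 − 6.526/20.000) = 0.808

α = 0.808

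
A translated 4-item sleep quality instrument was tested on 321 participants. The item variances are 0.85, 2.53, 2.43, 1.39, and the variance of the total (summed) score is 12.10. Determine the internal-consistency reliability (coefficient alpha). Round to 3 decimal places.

α = 0.540

ΣVar(i) = 0.85 + 2.53 + 2.43 + 1.39 = 7.20
α = (k/(k−1))·(1 − ΣVar(i)/σ²_total) = (4/3)·(1 − 7.20/12.10) = 0.540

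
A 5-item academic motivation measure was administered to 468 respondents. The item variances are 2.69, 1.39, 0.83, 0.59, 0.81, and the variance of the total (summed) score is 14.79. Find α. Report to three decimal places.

Σσ²ᵢ = 2.69 + 1.39 + 0.83 + 0.59 + 0.81 = 6.31
α = (k/(k−1))·(1 − Σσ²ᵢ/total variance) = (5/4)·(1 − 6.31/14.79) = 0.717

α = 0.717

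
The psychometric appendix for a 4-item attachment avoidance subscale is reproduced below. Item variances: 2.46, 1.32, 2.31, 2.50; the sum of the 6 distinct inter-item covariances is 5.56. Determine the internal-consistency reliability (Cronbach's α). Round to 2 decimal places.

α = 0.75

Σσᵢ² = 2.46 + 1.32 + 2.31 + 2.50 = 8.59
Sum of distinct covariances = 5.56
σ²_total = Σσᵢ² + 2·Σcov = 8.59 + 2 × 5.56 = 19.71
α = (4/3)·(1 − 8.59/19.71) = 0.75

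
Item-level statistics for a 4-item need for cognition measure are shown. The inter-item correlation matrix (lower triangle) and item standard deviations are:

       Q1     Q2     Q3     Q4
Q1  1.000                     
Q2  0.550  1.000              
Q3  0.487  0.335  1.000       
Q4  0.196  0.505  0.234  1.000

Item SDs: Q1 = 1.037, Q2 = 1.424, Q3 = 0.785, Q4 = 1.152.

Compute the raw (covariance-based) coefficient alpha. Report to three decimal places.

Σσ²ᵢ = 1.037² + 1.424² + 0.785² + 1.152² = 5.0465
Covariances σ_ij = r_ij · s_i · s_j:
  σ(Q1,Q2) = 0.550 × 1.037 × 1.424 = 0.8122
  σ(Q1,Q3) = 0.487 × 1.037 × 0.785 = 0.3964
  σ(Q1,Q4) = 0.196 × 1.037 × 1.152 = 0.2341
  σ(Q2,Q3) = 0.335 × 1.424 × 0.785 = 0.3745
  σ(Q2,Q4) = 0.505 × 1.424 × 1.152 = 0.8284
  σ(Q3,Q4) = 0.234 × 0.785 × 1.152 = 0.2116
σ²_T = Σσ²ᵢ + 2·Σσ_ij = 5.0465 + 2 × 2.8572 = 10.7609
α = (4/3)·(1 − 5.0465/10.7609) = 0.708

α = 0.708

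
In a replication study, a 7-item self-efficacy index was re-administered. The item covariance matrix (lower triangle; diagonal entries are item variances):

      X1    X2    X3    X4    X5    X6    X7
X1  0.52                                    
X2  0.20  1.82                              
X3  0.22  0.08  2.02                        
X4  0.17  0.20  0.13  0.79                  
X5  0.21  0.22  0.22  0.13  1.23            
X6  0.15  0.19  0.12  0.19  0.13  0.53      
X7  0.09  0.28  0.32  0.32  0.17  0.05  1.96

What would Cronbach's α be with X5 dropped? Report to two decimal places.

α = 0.50

Remaining items: X1, X2, X3, X4, X6, X7 (k = 6).
Σσ²ᵢ = 0.52 + 1.82 + 2.02 + 0.79 + 0.53 + 1.96 = 7.64
σ²_total = 7.64 + 2 × 2.71 = 13.06
α (item deleted) = (6/5)·(1 − 7.64/13.06) = 0.50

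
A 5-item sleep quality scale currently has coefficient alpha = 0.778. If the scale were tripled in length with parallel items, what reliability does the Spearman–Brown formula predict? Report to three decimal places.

Length factor m = 3
α' = m·α / (1 + (m−1)·α)
   = 3 × 0.778 / (1 + (3 − 1) × 0.778)
   = 2.3340 / 2.5560 = 0.913

predicted reliability = 0.913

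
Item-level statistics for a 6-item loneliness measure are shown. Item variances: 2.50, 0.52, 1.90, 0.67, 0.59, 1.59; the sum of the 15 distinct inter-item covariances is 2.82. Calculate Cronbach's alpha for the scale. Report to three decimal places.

Σσᵢ² = 2.50 + 0.52 + 1.90 + 0.67 + 0.59 + 1.59 = 7.77
Sum of distinct covariances = 2.82
total variance = Σσᵢ² + 2·Σcov = 7.77 + 2 × 2.82 = 13.41
α = (6/5)·(1 − 7.77/13.41) = 0.505

α = 0.505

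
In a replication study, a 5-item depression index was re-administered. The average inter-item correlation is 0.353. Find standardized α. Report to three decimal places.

α = 0.732

Standardized α = k·r̄ / (1 + (k−1)·r̄) = 5 × 0.353 / (1 + 4 × 0.353)
  = 1.7650 / 2.4120 = 0.732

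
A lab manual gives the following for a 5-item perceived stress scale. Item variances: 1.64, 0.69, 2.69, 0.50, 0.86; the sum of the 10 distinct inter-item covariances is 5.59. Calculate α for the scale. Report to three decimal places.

ΣVar(i) = 1.64 + 0.69 + 2.69 + 0.50 + 0.86 = 6.38
Sum of distinct covariances = 5.59
σ²_total = ΣVar(i) + 2·Σcov = 6.38 + 2 × 5.59 = 17.56
α = (5/4)·(1 − 6.38/17.56) = 0.796

α = 0.796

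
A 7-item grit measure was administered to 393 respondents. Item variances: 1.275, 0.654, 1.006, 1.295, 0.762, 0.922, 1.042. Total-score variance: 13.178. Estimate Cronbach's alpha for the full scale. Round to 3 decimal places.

Cronbach's alpha = 0.551

Σσᵢ² = 1.275 + 0.654 + 1.006 + 1.295 + 0.762 + 0.922 + 1.042 = 6.956
α = (k/(k−1))·(1 − Σσᵢ²/σ²_T) = (7/6)·(1 − 6.956/13.178) = 0.551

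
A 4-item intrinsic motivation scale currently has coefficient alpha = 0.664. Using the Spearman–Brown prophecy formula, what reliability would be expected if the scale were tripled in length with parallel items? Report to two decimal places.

Length factor m = 3
α' = m·α / (1 + (m−1)·α)
   = 3 × 0.664 / (1 + (3 − 1) × 0.664)
   = 1.9920 / 2.3280 = 0.86

predicted reliability = 0.86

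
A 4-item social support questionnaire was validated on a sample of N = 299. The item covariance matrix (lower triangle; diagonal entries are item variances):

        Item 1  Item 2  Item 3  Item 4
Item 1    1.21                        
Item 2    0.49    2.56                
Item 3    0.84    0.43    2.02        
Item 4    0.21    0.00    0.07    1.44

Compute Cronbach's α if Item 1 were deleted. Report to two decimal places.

α = 0.21

Remaining items: Item 2, Item 3, Item 4 (k = 3).
Σσᵢ² = 2.56 + 2.02 + 1.44 = 6.02
Var(T) = 6.02 + 2 × 0.50 = 7.02
α (item deleted) = (3/2)·(1 − 6.02/7.02) = 0.21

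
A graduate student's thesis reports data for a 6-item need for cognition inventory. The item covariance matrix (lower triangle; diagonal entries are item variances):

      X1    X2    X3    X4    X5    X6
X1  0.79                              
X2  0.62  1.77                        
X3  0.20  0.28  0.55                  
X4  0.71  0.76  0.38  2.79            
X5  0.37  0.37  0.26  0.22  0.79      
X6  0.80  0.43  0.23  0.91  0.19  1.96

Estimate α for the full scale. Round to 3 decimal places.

α = 0.731

sum of item variances = 0.79 + 1.77 + 0.55 + 2.79 + 0.79 + 1.96 = 8.65
Sum of off-diagonal covariances = 6.73
σ²_T = 8.65 + 2 × 6.73 = 22.11
α = (k/(k−1))·(1 − sum of item variances/σ²_T) = (6/5)·(1 − 8.65/22.11) = 0.731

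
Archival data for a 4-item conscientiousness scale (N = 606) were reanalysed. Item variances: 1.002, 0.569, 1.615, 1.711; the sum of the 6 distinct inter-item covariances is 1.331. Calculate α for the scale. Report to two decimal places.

ΣVar(i) = 1.002 + 0.569 + 1.615 + 1.711 = 4.897
Sum of distinct covariances = 1.331
total variance = ΣVar(i) + 2·Σcov = 4.897 + 2 × 1.331 = 7.559
α = (4/3)·(1 − 4.897/7.559) = 0.47

α = 0.47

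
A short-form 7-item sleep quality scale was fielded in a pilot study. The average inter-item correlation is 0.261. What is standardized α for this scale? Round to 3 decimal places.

Standardized α = k·r̄ / (1 + (k−1)·r̄) = 7 × 0.261 / (1 + 6 × 0.261)
  = 1.8270 / 2.5660 = 0.712

standardized α = 0.712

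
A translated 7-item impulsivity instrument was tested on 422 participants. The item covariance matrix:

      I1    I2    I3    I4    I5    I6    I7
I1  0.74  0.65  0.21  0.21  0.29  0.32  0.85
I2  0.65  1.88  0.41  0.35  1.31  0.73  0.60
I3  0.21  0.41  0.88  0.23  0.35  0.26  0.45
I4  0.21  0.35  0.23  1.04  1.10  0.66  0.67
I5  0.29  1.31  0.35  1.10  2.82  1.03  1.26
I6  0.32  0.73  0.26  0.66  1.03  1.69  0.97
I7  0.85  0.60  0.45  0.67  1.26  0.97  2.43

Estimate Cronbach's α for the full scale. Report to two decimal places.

Cronbach's α = 0.81

Σσ²ᵢ = 0.74 + 1.88 + 0.88 + 1.04 + 2.82 + 1.69 + 2.43 = 11.48
Σ_{i<j} σ_ij = 12.91
σ²_total = 11.48 + 2 × 12.91 = 37.30
α = (k/(k−1))·(1 − Σσ²ᵢ/σ²_total) = (7/6)·(1 − 11.48/37.30) = 0.81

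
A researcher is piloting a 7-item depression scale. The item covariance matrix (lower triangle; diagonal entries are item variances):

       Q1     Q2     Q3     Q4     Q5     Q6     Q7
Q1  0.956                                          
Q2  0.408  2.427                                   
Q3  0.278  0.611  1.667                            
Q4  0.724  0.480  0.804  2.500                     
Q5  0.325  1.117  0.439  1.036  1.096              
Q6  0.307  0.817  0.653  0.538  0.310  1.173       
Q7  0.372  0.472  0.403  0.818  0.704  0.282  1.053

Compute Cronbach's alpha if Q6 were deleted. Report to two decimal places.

Remaining items: Q1, Q2, Q3, Q4, Q5, Q7 (k = 6).
Σσ²ᵢ = 0.956 + 2.427 + 1.667 + 2.500 + 1.096 + 1.053 = 9.699
σ²_T = 9.699 + 2 × 8.991 = 27.681
α (item deleted) = (6/5)·(1 − 9.699/27.681) = 0.78

α = 0.78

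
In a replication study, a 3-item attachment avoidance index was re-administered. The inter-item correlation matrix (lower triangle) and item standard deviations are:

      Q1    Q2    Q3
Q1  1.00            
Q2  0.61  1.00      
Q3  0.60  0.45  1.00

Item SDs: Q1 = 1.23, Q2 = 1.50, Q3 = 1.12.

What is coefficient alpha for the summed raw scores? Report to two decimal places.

coefficient alpha = 0.78

Σσ²ᵢ = 1.23² + 1.50² + 1.12² = 5.0173
Covariances σ_ij = r_ij · s_i · s_j:
  σ(Q1,Q2) = 0.61 × 1.23 × 1.50 = 1.1254
  σ(Q1,Q3) = 0.60 × 1.23 × 1.12 = 0.8266
  σ(Q2,Q3) = 0.45 × 1.50 × 1.12 = 0.7560
σ²_T = Σσ²ᵢ + 2·Σσ_ij = 5.0173 + 2 × 2.7080 = 10.4333
α = (3/2)·(1 − 5.0173/10.4333) = 0.78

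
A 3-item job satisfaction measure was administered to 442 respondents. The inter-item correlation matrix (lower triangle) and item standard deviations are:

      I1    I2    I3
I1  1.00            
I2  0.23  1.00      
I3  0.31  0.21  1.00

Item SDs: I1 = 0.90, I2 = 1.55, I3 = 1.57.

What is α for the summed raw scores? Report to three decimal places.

α = 0.464

Σσ²ᵢ = 0.90² + 1.55² + 1.57² = 5.6774
Covariances σ_ij = r_ij · s_i · s_j:
  σ(I1,I2) = 0.23 × 0.90 × 1.55 = 0.3209
  σ(I1,I3) = 0.31 × 0.90 × 1.57 = 0.4380
  σ(I2,I3) = 0.21 × 1.55 × 1.57 = 0.5110
σ²_T = Σσ²ᵢ + 2·Σσ_ij = 5.6774 + 2 × 1.2699 = 8.2172
α = (3/2)·(1 − 5.6774/8.2172) = 0.464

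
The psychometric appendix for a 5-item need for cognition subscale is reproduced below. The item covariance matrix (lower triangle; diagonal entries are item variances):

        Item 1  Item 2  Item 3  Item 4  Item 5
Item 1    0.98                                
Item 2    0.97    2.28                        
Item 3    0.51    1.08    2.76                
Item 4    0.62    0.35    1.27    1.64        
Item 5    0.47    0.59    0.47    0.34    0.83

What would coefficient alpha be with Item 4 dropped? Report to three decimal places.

coefficient alpha = 0.726

Remaining items: Item 1, Item 2, Item 3, Item 5 (k = 4).
ΣVar(i) = 0.98 + 2.28 + 2.76 + 0.83 = 6.85
Var(T) = 6.85 + 2 × 4.09 = 15.03
α (item deleted) = (4/3)·(1 − 6.85/15.03) = 0.726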